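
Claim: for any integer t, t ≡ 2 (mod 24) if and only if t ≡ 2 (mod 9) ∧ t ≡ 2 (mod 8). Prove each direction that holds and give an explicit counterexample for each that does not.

(⟹) This fails: t = 26 gives 26 ≡ 2 (mod 24) but 26 ≡ 8 (mod 9), so the conjunction on the right does not hold.

(⟸) Conversely, if t ≡ 2 (mod 9) and t ≡ 2 (mod 8), then by the Chinese remainder theorem t ≡ 2 (mod 72). Since 2 ≡ 2 (mod 24) and 24 ∣ 72, we get t ≡ 2 (mod 24).

Not equivalent: only (⇐) holds.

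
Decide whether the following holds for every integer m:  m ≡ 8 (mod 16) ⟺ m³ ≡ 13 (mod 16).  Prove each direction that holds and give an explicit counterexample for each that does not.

(→) This fails: take m = 8. Then 8 ≡ 8 (mod 16), but 8³ = 512 ≡ 0 (mod 16), not 13.

(←) This fails: take m = 5. Then 5³ = 125 ≡ 13 (mod 16), yet 5 ≡ 5 (mod 16), not 8.

Both directions fail.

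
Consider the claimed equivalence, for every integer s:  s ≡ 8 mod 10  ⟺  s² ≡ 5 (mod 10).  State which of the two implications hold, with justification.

Forward direction. This fails: take s = 8. Then 8 ≡ 8 (mod 10), but 8² = 64 ≡ 4 (mod 10), not 5.

Converse. This fails: take s = 5. Then 5² = 25 ≡ 5 (mod 10), yet 5 ≡ 5 (mod 10), not 8.

Neither implication holds.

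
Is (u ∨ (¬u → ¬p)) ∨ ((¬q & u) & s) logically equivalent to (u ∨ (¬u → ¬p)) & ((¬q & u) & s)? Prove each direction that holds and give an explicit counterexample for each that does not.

[⇒] This fails. Under s = F, p = F, u = F, q = F, the left side is true but the right side is false.

[⇐] Assume the antecedent. If s is true, the antecedent forces (s = T, p = F, u = T, q = F) or (s = T, p = T, u = T, q = F), and the consequent holds there. If s is false, the antecedent cannot hold. Either way the consequent holds.

Not equivalent: only (⇐) holds.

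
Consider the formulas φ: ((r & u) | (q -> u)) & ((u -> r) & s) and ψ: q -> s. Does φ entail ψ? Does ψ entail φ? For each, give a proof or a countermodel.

[⇒] Assume the antecedent. If s is true, q -> s reduces to true regardless of the other variables. If s is false, the antecedent cannot hold. Either way q -> s holds.

[⇐] This fails. Under r = F, s = F, q = F, u = F, the left side is false but the right side is true.

Only the forward implication holds.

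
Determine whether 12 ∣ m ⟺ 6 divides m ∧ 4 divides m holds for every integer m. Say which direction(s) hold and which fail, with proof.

[⇐] Suppose 6 ∣ m and 4 ∣ m. Any common multiple of 6 and 4 is a multiple of their lcm; here lcm(6, 4) = 6·4/gcd(6, 4) = 24/2 = 12, so 12 ∣ m.

[⇒] If 12 ∣ m, write m = 12q. Since 12 = 2·6, m = 6·(2q), so 6 ∣ m; and since 12 = 3·4, m = 4·(3q), so 4 ∣ m.

The biconditional holds.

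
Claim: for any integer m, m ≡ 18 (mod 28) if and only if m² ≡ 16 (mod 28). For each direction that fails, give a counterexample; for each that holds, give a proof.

(⇒) holds; (⇐) fails.

[⇒] Suppose m ≡ 18 (mod 28). Write m = 28j + 18. Then (28j + 18)² = 784j² + 1008j + 324 = 28(28j² + 36j + 11) + 16, so m² ≡ 16 (mod 28).

[⇐] This fails: take m = 4. Then 4² = 16 ≡ 16 (mod 28), yet 4 ≡ 4 (mod 28), not 18.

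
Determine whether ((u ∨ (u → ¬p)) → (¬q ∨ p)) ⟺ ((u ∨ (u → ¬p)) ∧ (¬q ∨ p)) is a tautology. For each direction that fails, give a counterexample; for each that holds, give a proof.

(→) Assume the antecedent. If q is true, the antecedent forces (u = F, q = T, p = T) or (u = T, q = T, p = T), and (u ∨ (u → ¬p)) ∧ (¬q ∨ p) holds there. If q is false, (u ∨ (u → ¬p)) ∧ (¬q ∨ p) reduces to true regardless of the other variables. Either way (u ∨ (u → ¬p)) ∧ (¬q ∨ p) holds.

(←) Assume the antecedent. If q is true, the antecedent forces (u = F, q = T, p = T) or (u = T, q = T, p = T), and (u ∨ (u → ¬p)) → (¬q ∨ p) holds there. If q is false, (u ∨ (u → ¬p)) → (¬q ∨ p) reduces to true regardless of the other variables. Either way (u ∨ (u → ¬p)) → (¬q ∨ p) holds.

The biconditional holds.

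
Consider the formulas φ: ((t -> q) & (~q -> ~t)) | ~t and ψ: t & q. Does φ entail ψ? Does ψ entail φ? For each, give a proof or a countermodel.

Not equivalent: only (⇐) holds.

[⇒] This fails. Under q = F, t = F, the left side is true but the right side is false.

[⇐] Assume the antecedent. If q is true, ((t -> q) & (~q -> ~t)) | ~t reduces to true regardless of the other variables. If q is false, the antecedent cannot hold. Either way ((t -> q) & (~q -> ~t)) | ~t holds.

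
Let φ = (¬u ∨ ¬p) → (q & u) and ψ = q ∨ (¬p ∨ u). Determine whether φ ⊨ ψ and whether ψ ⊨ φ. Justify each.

Only the forward implication holds.

(⟹) Assume the antecedent. If u is true, q ∨ (¬p ∨ u) reduces to true regardless of the other variables. If u is false, the antecedent cannot hold. Either way q ∨ (¬p ∨ u) holds.

(⟸) This fails. Under u = F, p = F, q = F, the left side is false but the right side is true.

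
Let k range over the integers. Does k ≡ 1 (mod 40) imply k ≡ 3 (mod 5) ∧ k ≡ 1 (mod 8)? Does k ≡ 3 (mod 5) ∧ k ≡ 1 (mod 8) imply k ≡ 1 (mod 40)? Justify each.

(⇒) fails and (⇐) fails.

(⟹) This fails: k = 1 gives 1 ≡ 1 (mod 40) but 1 ≡ 1 (mod 5), so the conjunction on the right does not hold.

(⟸) This fails: k = 33 satisfies both congruences on the right (33 ≡ 3 mod 5 and 33 ≡ 1 mod 8) yet 33 ≡ 33 (mod 40), not 1.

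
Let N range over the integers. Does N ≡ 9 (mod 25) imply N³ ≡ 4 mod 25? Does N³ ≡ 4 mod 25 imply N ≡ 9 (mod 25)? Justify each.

Equivalent; both directions hold.

[⇒] Suppose N ≡ 9 (mod 25). Write N = 25j + 9. Then (25j + 9)³ = 15625j³ + 16875j² + 6075j + 729 = 25(625j³ + 675j² + 243j + 29) + 4, so N³ ≡ 4 (mod 25).

[⇐] Conversely, suppose N³ ≡ 4 (mod 25). The only residue r in {0, …, 24} with r³ ≡ 4 (mod 25) is r = 9, so N ≡ 9 (mod 25).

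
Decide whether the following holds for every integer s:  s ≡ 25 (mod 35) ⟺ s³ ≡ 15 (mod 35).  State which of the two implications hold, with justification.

Not equivalent: only (⇒) holds.

[⇒] Suppose s ≡ 25 (mod 35). Write s = 35j + 25. Then (35j + 25)³ = 42875j³ + 91875j² + 65625j + 15625 = 35(1225j³ + 2625j² + 1875j + 446) + 15, so s³ ≡ 15 (mod 35).

[⇐] This fails: take s = 15. Then 15³ = 3375 ≡ 15 (mod 35), yet 15 ≡ 15 (mod 35), not 25.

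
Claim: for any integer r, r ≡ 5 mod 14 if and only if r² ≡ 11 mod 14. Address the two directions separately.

Not equivalent: only (⇒) holds.

(←) This fails: take r = 9. Then 9² = 81 ≡ 11 (mod 14), yet 9 ≡ 9 (mod 14), not 5.

(→) Suppose r ≡ 5 mod 14. Write r = 14j + 5. Then (14j + 5)² = 196j² + 140j + 25 = 14(14j² + 10j + 1) + 11, so r² ≡ 11 (mod 14).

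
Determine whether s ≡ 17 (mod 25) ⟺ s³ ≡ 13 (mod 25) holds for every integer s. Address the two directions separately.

The biconditional holds.

[⇒] Suppose s ≡ 17 (mod 25). Write s = 25j + 17. Then (25j + 17)³ = 15625j³ + 31875j² + 21675j + 4913 = 25(625j³ + 1275j² + 867j + 196) + 13, so s³ ≡ 13 (mod 25).

[⇐] Conversely, suppose s³ ≡ 13 (mod 25). The only residue r in {0, …, 24} with r³ ≡ 13 (mod 25) is r = 17, so s ≡ 17 (mod 25).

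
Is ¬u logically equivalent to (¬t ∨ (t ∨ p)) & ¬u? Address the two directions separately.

Both directions hold.

(⇒) Assume the antecedent. If p is true, the antecedent forces (p = T, t = F, u = F) or (p = T, t = T, u = F), and (¬t ∨ (t ∨ p)) & ¬u holds there. If p is false, the antecedent forces (p = F, t = F, u = F) or (p = F, t = T, u = F), and (¬t ∨ (t ∨ p)) & ¬u holds there. Either way (¬t ∨ (t ∨ p)) & ¬u holds.

(⇐) Assume the antecedent. If p is true, the antecedent forces (p = T, t = F, u = F) or (p = T, t = T, u = F), and ¬u holds there. If p is false, the antecedent forces (p = F, t = F, u = F) or (p = F, t = T, u = F), and ¬u holds there. Either way ¬u holds.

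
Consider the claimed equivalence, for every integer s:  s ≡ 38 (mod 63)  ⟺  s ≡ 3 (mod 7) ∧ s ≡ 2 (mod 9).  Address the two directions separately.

Both implications hold.

Forward direction. Suppose s ≡ 38 (mod 63); write s = 63j + 38. Since 7 ∣ 63, reducing mod 7 gives s ≡ 38 ≡ 3 (mod 7); since 9 ∣ 63, reducing mod 9 gives s ≡ 38 ≡ 2 (mod 9).

Converse. If s ≡ 3 (mod 7) and s ≡ 2 (mod 9), then by the Chinese remainder theorem s ≡ 38 (mod 63). This is exactly s ≡ 38 (mod 63).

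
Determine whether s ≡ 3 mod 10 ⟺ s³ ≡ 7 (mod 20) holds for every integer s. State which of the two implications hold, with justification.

(⇒) This fails: take s = 13. Then 13 ≡ 3 (mod 10), but 13³ = 2197 ≡ 17 (mod 20), not 7.

(⇐) Conversely, the residues r modulo 20 with r³ ≡ 7 (mod 20) are exactly {3}, and each is ≡ 3 (mod 10).

Only the converse holds.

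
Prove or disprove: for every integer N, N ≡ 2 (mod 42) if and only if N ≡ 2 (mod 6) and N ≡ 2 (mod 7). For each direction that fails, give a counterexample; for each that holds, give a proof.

Forward direction. Suppose N ≡ 2 (mod 42); write N = 42j + 2. Since 6 ∣ 42, reducing mod 6 gives N ≡ 2 (mod 6); since 7 ∣ 42, reducing mod 7 gives N ≡ 2 (mod 7).

Converse. If N ≡ 2 (mod 6) and N ≡ 2 (mod 7), then by the Chinese remainder theorem N ≡ 2 (mod 42). This is exactly N ≡ 2 (mod 42).

Both implications hold.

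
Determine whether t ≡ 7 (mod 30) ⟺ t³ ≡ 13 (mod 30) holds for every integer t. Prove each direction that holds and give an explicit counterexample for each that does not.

Both directions hold; the statement is true.

(→) Suppose t ≡ 7 (mod 30). Write t = 30j + 7. Then (30j + 7)³ = 27000j³ + 18900j² + 4410j + 343 = 30(900j³ + 630j² + 147j + 11) + 13, so t³ ≡ 13 (mod 30).

(←) Conversely, suppose t³ ≡ 13 (mod 30). The only residue r in {0, …, 29} with r³ ≡ 13 (mod 30) is r = 7, so t ≡ 7 (mod 30).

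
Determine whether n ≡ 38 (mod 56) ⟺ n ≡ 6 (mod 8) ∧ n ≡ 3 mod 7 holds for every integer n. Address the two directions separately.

Both implications hold.

(⟹) Suppose n ≡ 38 (mod 56); write n = 56j + 38. Since 8 ∣ 56, reducing mod 8 gives n ≡ 38 ≡ 6 (mod 8); since 7 ∣ 56, reducing mod 7 gives n ≡ 38 ≡ 3 (mod 7).

(⟸) Conversely, if n ≡ 6 (mod 8) and n ≡ 3 (mod 7), then by the Chinese remainder theorem n ≡ 38 (mod 56). This is exactly n ≡ 38 (mod 56).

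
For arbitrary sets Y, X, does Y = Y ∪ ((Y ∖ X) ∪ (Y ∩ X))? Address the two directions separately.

(⟹) Let x ∈ Y. Then either x ∈ Y and x ∉ X; or x ∈ Y ∩ X. In each case x ∈ Y ∪ ((Y ∖ X) ∪ (Y ∩ X)), so Y ⊆ Y ∪ ((Y ∖ X) ∪ (Y ∩ X)).

(⟸) Let x ∈ Y ∪ ((Y ∖ X) ∪ (Y ∩ X)). Then either x ∈ Y and x ∉ X; or x ∈ Y ∩ X. In each case x ∈ Y, so Y ∪ ((Y ∖ X) ∪ (Y ∩ X)) ⊆ Y.

Both inclusions hold.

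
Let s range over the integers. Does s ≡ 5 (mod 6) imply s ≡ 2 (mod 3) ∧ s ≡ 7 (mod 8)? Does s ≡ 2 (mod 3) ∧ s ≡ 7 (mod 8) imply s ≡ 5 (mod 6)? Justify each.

[⇐] If s ≡ 2 (mod 3) and s ≡ 7 (mod 8), then by the Chinese remainder theorem s ≡ 23 (mod 24). Since 23 ≡ 5 (mod 6) and 6 ∣ 24, we get s ≡ 5 (mod 6).

[⇒] This fails: s = 17 gives 17 ≡ 5 (mod 6) but 17 ≡ 1 (mod 8), so the conjunction on the right does not hold.

Not equivalent: only (⇐) holds.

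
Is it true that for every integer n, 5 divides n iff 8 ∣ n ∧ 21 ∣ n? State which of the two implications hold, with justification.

(⇒) fails and (⇐) fails.

Forward direction. This fails: take n = 5. Certainly 5 ∣ 5, but 8 ∤ 5.

Converse. This fails: take n = 168. Both 8 ∣ 168 and 21 ∣ 168, yet 168 is not a multiple of 5 (since 168 = 33·5 + 3), so 5 ∤ 168.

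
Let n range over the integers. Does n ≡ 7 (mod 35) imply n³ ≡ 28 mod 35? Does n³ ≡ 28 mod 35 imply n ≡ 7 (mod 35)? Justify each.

(⟹) Suppose n ≡ 7 (mod 35). Write n = 35j + 7. Then (35j + 7)³ = 42875j³ + 25725j² + 5145j + 343 = 35(1225j³ + 735j² + 147j + 9) + 28, so n³ ≡ 28 (mod 35).

(⟸) Conversely, suppose n³ ≡ 28 (mod 35). The only residue r in {0, …, 34} with r³ ≡ 28 (mod 35) is r = 7, so n ≡ 7 (mod 35).

Both directions hold; the statement is true.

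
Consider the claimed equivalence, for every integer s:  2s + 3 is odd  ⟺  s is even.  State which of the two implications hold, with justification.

(⇐) Suppose s is even. Since 2 is even, 2s is even for every s, so 2s + 3 has the same parity as 3, which is odd. Hence 2s + 3 is odd.

(⇒) This fails: take s = 3. Then 2s + 3 = 9, which is odd, yet s = 3 is odd, not even.

The forward direction fails; the converse holds.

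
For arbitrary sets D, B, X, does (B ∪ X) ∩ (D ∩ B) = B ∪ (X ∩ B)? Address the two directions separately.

(⟸) This inclusion fails. Take D = ∅, B = {1}, X = ∅; then 1 ∈ B ∪ (X ∩ B) but 1 ∉ (B ∪ X) ∩ (D ∩ B).

(⟹) Let x ∈ (B ∪ X) ∩ (D ∩ B). Then either x ∈ D ∩ B and x ∉ X; or x ∈ D ∩ B ∩ X. In each case x ∈ B ∪ (X ∩ B), so (B ∪ X) ∩ (D ∩ B) ⊆ B ∪ (X ∩ B).

(⊆) holds; (⊇) fails.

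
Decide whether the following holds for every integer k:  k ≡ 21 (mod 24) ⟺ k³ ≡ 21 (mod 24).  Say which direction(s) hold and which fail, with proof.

Both directions hold; the statement is true.

(⟸) Suppose k³ ≡ 21 (mod 24). The only residue r in {0, …, 23} with r³ ≡ 21 (mod 24) is r = 21, so k ≡ 21 (mod 24).

(⟹) Suppose k ≡ 21 (mod 24). Write k = 24j + 21. Then (24j + 21)³ = 13824j³ + 36288j² + 31752j + 9261 = 24(576j³ + 1512j² + 1323j + 385) + 21, so k³ ≡ 21 (mod 24).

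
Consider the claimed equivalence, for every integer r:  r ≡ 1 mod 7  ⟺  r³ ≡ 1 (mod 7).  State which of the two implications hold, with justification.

(⇒) Suppose r ≡ 1 mod 7. Write r = 7j + 1. Then (7j + 1)³ = 343j³ + 147j² + 21j + 1 = 7(49j³ + 21j² + 3j) + 1, so r³ ≡ 1 (mod 7).

(⇐) This fails: take r = 2. Then 2³ = 8 ≡ 1 (mod 7), yet 2 ≡ 2 (mod 7), not 1.

Not equivalent: only (⇒) holds.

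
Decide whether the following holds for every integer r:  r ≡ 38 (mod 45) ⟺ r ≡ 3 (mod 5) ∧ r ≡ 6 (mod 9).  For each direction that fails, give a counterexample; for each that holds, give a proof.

Both directions fail.

Forward direction. This fails: r = 38 gives 38 ≡ 38 (mod 45) but 38 ≡ 2 (mod 9), so the conjunction on the right does not hold.

Converse. This fails: r = 33 satisfies both congruences on the right (33 ≡ 3 mod 5 and 33 ≡ 6 mod 9) yet 33 ≡ 33 (mod 45), not 38.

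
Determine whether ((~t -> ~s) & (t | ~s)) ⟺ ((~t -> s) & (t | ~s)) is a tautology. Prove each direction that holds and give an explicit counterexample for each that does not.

(⇐) Assume the antecedent. If s is true, the antecedent forces (s = T, t = T), and (~t -> ~s) & (t | ~s) holds there. If s is false, (~t -> ~s) & (t | ~s) reduces to true regardless of the other variables. Either way (~t -> ~s) & (t | ~s) holds.

(⇒) This fails. Under s = F, t = F, the left side is true but the right side is false.

(⇒) fails; (⇐) holds.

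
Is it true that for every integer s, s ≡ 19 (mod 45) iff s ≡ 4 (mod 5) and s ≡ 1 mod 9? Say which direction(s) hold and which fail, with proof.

Equivalent; both directions hold.

(→) Suppose s ≡ 19 (mod 45); write s = 45j + 19. Since 5 ∣ 45, reducing mod 5 gives s ≡ 19 ≡ 4 (mod 5); since 9 ∣ 45, reducing mod 9 gives s ≡ 19 ≡ 1 (mod 9).

(←) Conversely, if s ≡ 4 (mod 5) and s ≡ 1 (mod 9), then by the Chinese remainder theorem s ≡ 19 (mod 45). This is exactly s ≡ 19 (mod 45).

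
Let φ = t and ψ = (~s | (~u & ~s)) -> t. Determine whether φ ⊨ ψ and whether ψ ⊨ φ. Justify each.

(⟹) Assume the antecedent. If s is true, (~s | (~u & ~s)) -> t reduces to true regardless of the other variables. If s is false, the antecedent forces (s = F, u = F, t = T) or (s = F, u = T, t = T), and (~s | (~u & ~s)) -> t holds there. Either way (~s | (~u & ~s)) -> t holds.

(⟸) This fails. Under s = T, u = F, t = F, the left side is false but the right side is true.

Not equivalent: only (⇒) holds.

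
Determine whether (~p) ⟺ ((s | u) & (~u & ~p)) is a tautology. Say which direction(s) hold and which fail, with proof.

The forward direction fails; the converse holds.

Forward direction. This fails. Under s = F, p = F, u = F, the left side is true but the right side is false.

Converse. Assume the antecedent. If s is true, the antecedent forces (s = T, p = F, u = F), and ~p holds there. If s is false, the antecedent cannot hold. Either way ~p holds.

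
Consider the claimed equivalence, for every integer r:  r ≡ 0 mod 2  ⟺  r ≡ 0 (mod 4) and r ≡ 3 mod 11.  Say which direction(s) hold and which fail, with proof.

Only the reverse direction holds.

(⟹) This fails: r = 0 gives 0 ≡ 0 (mod 2) but 0 ≡ 0 (mod 11), so the conjunction on the right does not hold.

(⟸) Conversely, if r ≡ 0 (mod 4) and r ≡ 3 (mod 11), then by the Chinese remainder theorem r ≡ 36 (mod 44). Since 36 ≡ 0 (mod 2) and 2 ∣ 44, we get r ≡ 0 (mod 2).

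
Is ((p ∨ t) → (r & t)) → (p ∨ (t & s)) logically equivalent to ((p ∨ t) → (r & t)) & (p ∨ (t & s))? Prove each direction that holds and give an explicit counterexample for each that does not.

[⇒] This fails. Under s = F, t = T, r = F, p = F, the left side is true but the right side is false.

[⇐] Assume the antecedent. If s is true, the antecedent forces (s = T, t = T, r = T, p = F) or (s = T, t = T, r = T, p = T), and the consequent holds there. If s is false, the antecedent forces (s = F, t = T, r = T, p = T), and the consequent holds there. Either way the consequent holds.

Not equivalent: only (⇐) holds.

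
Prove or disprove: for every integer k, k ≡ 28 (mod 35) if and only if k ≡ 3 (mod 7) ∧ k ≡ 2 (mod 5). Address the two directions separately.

(→) This fails: k = 28 gives 28 ≡ 28 (mod 35) but 28 ≡ 0 (mod 7), so the conjunction on the right does not hold.

(←) This fails: k = 17 satisfies both congruences on the right (17 ≡ 3 mod 7 and 17 ≡ 2 mod 5) yet 17 ≡ 17 (mod 35), not 28.

(⇒) fails and (⇐) fails.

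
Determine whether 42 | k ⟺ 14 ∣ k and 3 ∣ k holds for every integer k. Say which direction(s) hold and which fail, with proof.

Both directions hold; the statement is true.

(⇒) If 42 ∣ k, write k = 42q. Since 42 = 3·14, k = 14·(3q), so 14 ∣ k; and since 42 = 14·3, k = 3·(14q), so 3 ∣ k.

(⇐) Suppose 14 ∣ k and 3 ∣ k. Any common multiple of 14 and 3 is a multiple of their lcm; here gcd(14, 3) = 1, so lcm(14, 3) = 14·3 = 42, so 42 ∣ k.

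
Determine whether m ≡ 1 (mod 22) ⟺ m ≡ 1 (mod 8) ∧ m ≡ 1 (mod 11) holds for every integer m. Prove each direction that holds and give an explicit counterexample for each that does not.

(⇐) If m ≡ 1 (mod 8) and m ≡ 1 (mod 11), then by the Chinese remainder theorem m ≡ 1 (mod 88). Since 1 ≡ 1 (mod 22) and 22 ∣ 88, we get m ≡ 1 (mod 22).

(⇒) This fails: m = 67 gives 67 ≡ 1 (mod 22) but 67 ≡ 3 (mod 8), so the conjunction on the right does not hold.

The forward direction fails; the converse holds.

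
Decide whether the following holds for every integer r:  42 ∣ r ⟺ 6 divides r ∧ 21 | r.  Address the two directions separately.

Both directions hold; the statement is true.

(⇒) If 42 ∣ r, write r = 42q. Since 42 = 7·6, r = 6·(7q), so 6 ∣ r; and since 42 = 2·21, r = 21·(2q), so 21 ∣ r.

(⇐) Suppose 6 ∣ r and 21 ∣ r. Any common multiple of 6 and 21 is a multiple of their lcm; here lcm(6, 21) = 6·21/gcd(6, 21) = 126/3 = 42, so 42 ∣ r.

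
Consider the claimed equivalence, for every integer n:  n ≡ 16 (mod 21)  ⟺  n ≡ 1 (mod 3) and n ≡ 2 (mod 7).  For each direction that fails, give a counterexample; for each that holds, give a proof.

Both directions hold.

Forward direction. Suppose n ≡ 16 (mod 21); write n = 21j + 16. Since 3 ∣ 21, reducing mod 3 gives n ≡ 16 ≡ 1 (mod 3); since 7 ∣ 21, reducing mod 7 gives n ≡ 16 ≡ 2 (mod 7).

Converse. If n ≡ 1 (mod 3) and n ≡ 2 (mod 7), then by the Chinese remainder theorem n ≡ 16 (mod 21). This is exactly n ≡ 16 (mod 21).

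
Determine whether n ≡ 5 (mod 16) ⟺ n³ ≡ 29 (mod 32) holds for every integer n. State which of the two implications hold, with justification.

Only the reverse direction holds.

[⇒] This fails: take n = 21. Then 21 ≡ 5 (mod 16), but 21³ = 9261 ≡ 13 (mod 32), not 29.

[⇐] Conversely, the residues r modulo 32 with r³ ≡ 29 (mod 32) are exactly {5}, and each is ≡ 5 (mod 16).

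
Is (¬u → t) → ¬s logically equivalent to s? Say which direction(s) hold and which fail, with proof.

(⟹) This fails. Under s = F, t = F, u = F, the left side is true but the right side is false.

(⟸) This fails. Under s = T, t = T, u = F, the left side is false but the right side is true.

Both directions fail.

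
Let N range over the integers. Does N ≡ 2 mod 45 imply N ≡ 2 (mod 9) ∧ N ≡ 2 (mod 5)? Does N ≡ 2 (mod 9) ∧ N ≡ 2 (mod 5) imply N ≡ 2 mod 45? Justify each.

[⇒] Suppose N ≡ 2 (mod 45); write N = 45j + 2. Since 9 ∣ 45, reducing mod 9 gives N ≡ 2 (mod 9); since 5 ∣ 45, reducing mod 5 gives N ≡ 2 (mod 5).

[⇐] Conversely, if N ≡ 2 (mod 9) and N ≡ 2 (mod 5), then by the Chinese remainder theorem N ≡ 2 (mod 45). This is exactly N ≡ 2 (mod 45).

The biconditional holds.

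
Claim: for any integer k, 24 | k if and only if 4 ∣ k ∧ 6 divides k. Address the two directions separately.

Not equivalent: only (⇒) holds.

(⇒) If 24 ∣ k, write k = 24q. Since 24 = 6·4, k = 4·(6q), so 4 ∣ k; and since 24 = 4·6, k = 6·(4q), so 6 ∣ k.

(⇐) This fails: take k = 12. Both 4 ∣ 12 and 6 ∣ 12, yet 12 is not a multiple of 24 (since 12 = 0·24 + 12), so 24 ∤ 12.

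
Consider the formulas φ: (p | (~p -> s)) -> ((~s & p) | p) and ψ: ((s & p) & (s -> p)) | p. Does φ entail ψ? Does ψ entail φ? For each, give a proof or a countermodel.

Forward direction. This fails. Under s = F, p = F, the left side is true but the right side is false.

Converse. Assume the antecedent. If s is true, the antecedent forces (s = T, p = T), and the consequent holds there. If s is false, the consequent reduces to true regardless of the other variables. Either way the consequent holds.

Only the reverse direction holds.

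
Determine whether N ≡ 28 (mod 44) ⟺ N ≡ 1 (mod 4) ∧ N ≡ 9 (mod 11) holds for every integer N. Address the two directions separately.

(⇒) This fails: N = 28 gives 28 ≡ 28 (mod 44) but 28 ≡ 0 (mod 4), so the conjunction on the right does not hold.

(⇐) This fails: N = 9 satisfies both congruences on the right (9 ≡ 1 mod 4 and 9 ≡ 9 mod 11) yet 9 ≡ 9 (mod 44), not 28.

Neither implication holds.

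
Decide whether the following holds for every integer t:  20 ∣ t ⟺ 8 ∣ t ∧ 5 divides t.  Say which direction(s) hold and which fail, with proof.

Only the reverse direction holds.

Forward direction. This fails: take t = 20. Certainly 20 ∣ 20, but 8 ∤ 20.

Converse. Suppose 8 ∣ t and 5 ∣ t. Any common multiple of 8 and 5 is a multiple of their lcm; here gcd(8, 5) = 1, so lcm(8, 5) = 8·5 = 40, so 40 ∣ t. Since 20 ∣ 40, it follows that 20 ∣ t.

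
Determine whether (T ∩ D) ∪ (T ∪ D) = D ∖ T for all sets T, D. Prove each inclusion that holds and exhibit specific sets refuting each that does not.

(⊆) This inclusion fails. Take T = {1}, D = ∅; then 1 ∈ (T ∩ D) ∪ (T ∪ D) but 1 ∉ D ∖ T.

(⊇) Let x ∈ D ∖ T. Then x ∈ D and x ∉ T, from which x ∈ (T ∩ D) ∪ (T ∪ D).

(⊆) fails; (⊇) holds.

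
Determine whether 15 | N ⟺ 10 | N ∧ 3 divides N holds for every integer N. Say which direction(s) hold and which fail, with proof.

The forward direction fails; the converse holds.

(⟹) This fails: take N = 15. Certainly 15 ∣ 15, but 10 ∤ 15.

(⟸) Suppose 10 ∣ N and 3 ∣ N. Any common multiple of 10 and 3 is a multiple of their lcm; here gcd(10, 3) = 1, so lcm(10, 3) = 10·3 = 30, so 30 ∣ N. Since 15 ∣ 30, it follows that 15 ∣ N.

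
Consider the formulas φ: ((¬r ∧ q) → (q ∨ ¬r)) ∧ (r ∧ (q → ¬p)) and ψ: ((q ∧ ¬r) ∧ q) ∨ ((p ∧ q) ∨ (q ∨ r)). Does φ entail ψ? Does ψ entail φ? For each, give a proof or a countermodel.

(⇒) Assume the antecedent. If p is true, the antecedent forces (p = T, r = T, q = F), and the consequent holds there. If p is false, the antecedent forces (p = F, r = T, q = F) or (p = F, r = T, q = T), and the consequent holds there. Either way the consequent holds.

(⇐) This fails. Under p = F, r = F, q = T, the left side is false but the right side is true.

The forward direction holds; the converse fails.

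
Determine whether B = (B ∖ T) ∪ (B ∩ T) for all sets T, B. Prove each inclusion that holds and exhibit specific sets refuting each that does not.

Reverse inclusion. Let x ∈ (B ∖ T) ∪ (B ∩ T). Then either x ∈ B and x ∉ T; or x ∈ T ∩ B. In each case x ∈ B, so (B ∖ T) ∪ (B ∩ T) ⊆ B.

Forward inclusion. Let x ∈ B. Then either x ∈ B and x ∉ T; or x ∈ T ∩ B. In each case x ∈ (B ∖ T) ∪ (B ∩ T), so B ⊆ (B ∖ T) ∪ (B ∩ T).

Both inclusions hold.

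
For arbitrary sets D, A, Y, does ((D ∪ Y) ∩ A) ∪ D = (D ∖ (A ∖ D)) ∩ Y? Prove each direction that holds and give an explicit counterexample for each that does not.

Only the reverse inclusion holds.

Forward inclusion. This inclusion fails. Take D = {1}, A = ∅, Y = ∅; then 1 ∈ ((D ∪ Y) ∩ A) ∪ D but 1 ∉ (D ∖ (A ∖ D)) ∩ Y.

Reverse inclusion. Let x ∈ (D ∖ (A ∖ D)) ∩ Y. Then either x ∈ D ∩ Y and x ∉ A; or x ∈ D ∩ A ∩ Y. In each case x ∈ ((D ∪ Y) ∩ A) ∪ D, so (D ∖ (A ∖ D)) ∩ Y ⊆ ((D ∪ Y) ∩ A) ∪ D.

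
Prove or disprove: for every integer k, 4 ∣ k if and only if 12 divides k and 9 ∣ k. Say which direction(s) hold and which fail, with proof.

(←) Suppose 12 ∣ k and 9 ∣ k. Any common multiple of 12 and 9 is a multiple of their lcm; here lcm(12, 9) = 12·9/gcd(12, 9) = 108/3 = 36, so 36 ∣ k. Since 4 ∣ 36, it follows that 4 ∣ k.

(→) This fails: take k = 4. Certainly 4 ∣ 4, but 12 ∤ 4.

Only the converse holds.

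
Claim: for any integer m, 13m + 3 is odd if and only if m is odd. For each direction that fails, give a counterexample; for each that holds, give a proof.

(→) This fails: m = 4 gives 13m + 3 = 55, which is odd, but 4 is even, not odd.

(←) This also fails: m = 7 is odd, but 13m + 3 = 94 is even, not odd.

Both directions fail.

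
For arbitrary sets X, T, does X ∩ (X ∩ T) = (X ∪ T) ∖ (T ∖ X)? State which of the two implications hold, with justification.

Forward inclusion. Let x ∈ X ∩ (X ∩ T). Then x ∈ X ∩ T, from which x ∈ (X ∪ T) ∖ (T ∖ X).

Reverse inclusion. This inclusion fails. Take X = {1}, T = ∅; then 1 ∈ (X ∪ T) ∖ (T ∖ X) but 1 ∉ X ∩ (X ∩ T).

The sets are not equal: only the forward inclusion holds.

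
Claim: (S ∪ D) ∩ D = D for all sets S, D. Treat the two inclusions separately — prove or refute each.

Both inclusions hold.

Forward inclusion. Let x ∈ (S ∪ D) ∩ D. Then either x ∈ D and x ∉ S; or x ∈ S ∩ D. In each case x ∈ D, so (S ∪ D) ∩ D ⊆ D.

Reverse inclusion. Let x ∈ D. Then either x ∈ D and x ∉ S; or x ∈ S ∩ D. In each case x ∈ (S ∪ D) ∩ D, so D ⊆ (S ∪ D) ∩ D.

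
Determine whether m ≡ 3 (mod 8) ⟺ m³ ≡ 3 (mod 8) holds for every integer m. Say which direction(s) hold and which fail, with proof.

Both directions hold.

(←) For the converse, argue contrapositively. If m ≢ 3 (mod 8), then m is congruent to one of 0, 1, 2, 4, 5, 6, 7 modulo 8, and these give m³ ≡ 0, 1, 0, 0, 5, 0, 7 respectively — never 3.

(→) Suppose m ≡ 3 (mod 8). Write m = 8j + 3. Then (8j + 3)³ = 512j³ + 576j² + 216j + 27 = 8(64j³ + 72j² + 27j + 3) + 3, so m³ ≡ 3 (mod 8).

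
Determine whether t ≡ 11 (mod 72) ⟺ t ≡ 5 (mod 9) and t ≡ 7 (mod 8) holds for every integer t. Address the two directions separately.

(⟹) This fails: t = 11 gives 11 ≡ 11 (mod 72) but 11 ≡ 2 (mod 9), so the conjunction on the right does not hold.

(⟸) This fails: t = 23 satisfies both congruences on the right (23 ≡ 5 mod 9 and 23 ≡ 7 mod 8) yet 23 ≡ 23 (mod 72), not 11.

(⇒) fails and (⇐) fails.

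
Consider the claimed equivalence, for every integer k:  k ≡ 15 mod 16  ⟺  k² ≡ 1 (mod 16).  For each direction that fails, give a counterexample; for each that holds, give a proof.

Not equivalent: only (⇒) holds.

(→) Suppose k ≡ 15 mod 16. Write k = 16j + 15. Then (16j + 15)² = 256j² + 480j + 225 = 16(16j² + 30j + 14) + 1, so k² ≡ 1 (mod 16).

(←) This fails: take k = 1. Then 1² = 1 ≡ 1 (mod 16), yet 1 ≡ 1 (mod 16), not 15.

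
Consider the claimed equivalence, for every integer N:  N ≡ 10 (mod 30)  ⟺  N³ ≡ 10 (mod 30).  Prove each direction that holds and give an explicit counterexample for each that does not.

The biconditional holds.

(→) Suppose N ≡ 10 (mod 30). Write N = 30j + 10. Then (30j + 10)³ = 27000j³ + 27000j² + 9000j + 1000 = 30(900j³ + 900j² + 300j + 33) + 10, so N³ ≡ 10 (mod 30).

(←) Conversely, suppose N³ ≡ 10 (mod 30). The only residue r in {0, …, 29} with r³ ≡ 10 (mod 30) is r = 10, so N ≡ 10 (mod 30).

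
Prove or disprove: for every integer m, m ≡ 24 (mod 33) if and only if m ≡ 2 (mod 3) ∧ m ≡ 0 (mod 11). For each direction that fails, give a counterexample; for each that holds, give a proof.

Both directions fail.

[⇒] This fails: m = 24 gives 24 ≡ 24 (mod 33) but 24 ≡ 0 (mod 3), so the conjunction on the right does not hold.

[⇐] This fails: m = 11 satisfies both congruences on the right (11 ≡ 2 mod 3 and 11 ≡ 0 mod 11) yet 11 ≡ 11 (mod 33), not 24.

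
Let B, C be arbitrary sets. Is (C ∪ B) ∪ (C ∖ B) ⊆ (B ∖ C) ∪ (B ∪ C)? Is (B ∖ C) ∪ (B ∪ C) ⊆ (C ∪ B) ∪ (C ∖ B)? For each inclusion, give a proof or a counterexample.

Both inclusions hold.

(⟹) Let x ∈ (C ∪ B) ∪ (C ∖ B). Then either x ∈ B and x ∉ C; or x ∈ C and x ∉ B; or x ∈ B ∩ C. In each case x ∈ (B ∖ C) ∪ (B ∪ C), so (C ∪ B) ∪ (C ∖ B) ⊆ (B ∖ C) ∪ (B ∪ C).

(⟸) Let x ∈ (B ∖ C) ∪ (B ∪ C). Then either x ∈ B and x ∉ C; or x ∈ C and x ∉ B; or x ∈ B ∩ C. In each case x ∈ (C ∪ B) ∪ (C ∖ B), so (B ∖ C) ∪ (B ∪ C) ⊆ (C ∪ B) ∪ (C ∖ B).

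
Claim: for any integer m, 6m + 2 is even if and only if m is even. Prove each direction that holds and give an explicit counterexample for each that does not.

(⇒) This fails: take m = 5. Then 6m + 2 = 32, which is even, yet m = 5 is odd, not even.

(⇐) Suppose m is even. Since 6 is even, 6m is even for every m, so 6m + 2 has the same parity as 2, which is even. Hence 6m + 2 is even.

(⇒) fails; (⇐) holds.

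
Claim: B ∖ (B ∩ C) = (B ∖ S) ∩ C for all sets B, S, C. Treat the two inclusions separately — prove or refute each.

(⊆) This inclusion fails. Take B = {1}, S = ∅, C = ∅; then 1 ∈ B ∖ (B ∩ C) but 1 ∉ (B ∖ S) ∩ C.

(⊇) This inclusion fails. Take B = {1}, S = ∅, C = {1}; then 1 ∈ (B ∖ S) ∩ C but 1 ∉ B ∖ (B ∩ C).

Neither inclusion holds.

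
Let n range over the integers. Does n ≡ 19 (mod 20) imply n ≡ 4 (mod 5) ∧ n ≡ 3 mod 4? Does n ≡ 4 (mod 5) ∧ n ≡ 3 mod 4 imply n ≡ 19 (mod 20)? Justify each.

Both implications hold.

[⇐] If n ≡ 4 (mod 5) and n ≡ 3 (mod 4), then by the Chinese remainder theorem n ≡ 19 (mod 20). This is exactly n ≡ 19 (mod 20).

[⇒] Suppose n ≡ 19 (mod 20); write n = 20j + 19. Since 5 ∣ 20, reducing mod 5 gives n ≡ 19 ≡ 4 (mod 5); since 4 ∣ 20, reducing mod 4 gives n ≡ 19 ≡ 3 (mod 4).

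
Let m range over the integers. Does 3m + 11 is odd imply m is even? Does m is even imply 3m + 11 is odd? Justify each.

[⇒] Suppose 3m + 11 is odd. Since 3 is odd, 3m and m have the same parity, so 3m + 11 ≡ m + 11 (mod 2). As 11 is odd, 3m + 11 is odd exactly when m is even. Thus m is even.

[⇐] Conversely, suppose m is even; write m = 2j. Then 3m + 11 = 3·(2j) + 11 = 2·3j + 11, which is odd.

The biconditional holds.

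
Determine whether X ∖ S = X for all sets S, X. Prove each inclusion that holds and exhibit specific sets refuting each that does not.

The sets are not equal: only the forward inclusion holds.

Forward inclusion. Let x ∈ X ∖ S. Then x ∈ X and x ∉ S, from which x ∈ X.

Reverse inclusion. This inclusion fails. Take S = {1}, X = {1}; then 1 ∈ X but 1 ∉ X ∖ S.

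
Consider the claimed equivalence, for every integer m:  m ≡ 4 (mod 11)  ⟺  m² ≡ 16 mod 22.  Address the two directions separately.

[⇒] This fails: take m = 15. Then 15 ≡ 4 (mod 11), but 15² = 225 ≡ 5 (mod 22), not 16.

[⇐] This fails: take m = 18. Then 18² = 324 ≡ 16 (mod 22), yet 18 ≡ 7 (mod 11), not 4.

Neither implication holds.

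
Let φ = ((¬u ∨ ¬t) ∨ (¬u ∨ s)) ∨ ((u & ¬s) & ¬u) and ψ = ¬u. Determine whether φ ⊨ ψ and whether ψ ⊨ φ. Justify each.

(⇒) This fails. Under t = F, u = T, s = F, the left side is true but the right side is false.

(⇐) Assume the antecedent. If t is true, the antecedent forces (t = T, u = F, s = F) or (t = T, u = F, s = T), and the consequent holds there. If t is false, the consequent reduces to true regardless of the other variables. Either way the consequent holds.

The forward direction fails; the converse holds.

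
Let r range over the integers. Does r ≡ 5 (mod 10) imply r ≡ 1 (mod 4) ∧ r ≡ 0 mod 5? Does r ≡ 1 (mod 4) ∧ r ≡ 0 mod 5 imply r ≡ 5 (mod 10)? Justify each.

(⇒) fails; (⇐) holds.

Converse. If r ≡ 1 (mod 4) and r ≡ 0 (mod 5), then by the Chinese remainder theorem r ≡ 5 (mod 20). Since 5 ≡ 5 (mod 10) and 10 ∣ 20, we get r ≡ 5 (mod 10).

Forward direction. This fails: r = 15 gives 15 ≡ 5 (mod 10) but 15 ≡ 3 (mod 4), so the conjunction on the right does not hold.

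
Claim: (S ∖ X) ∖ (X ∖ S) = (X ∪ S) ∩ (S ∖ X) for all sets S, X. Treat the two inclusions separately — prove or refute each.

The two sets are equal.

(⊆) Let x ∈ (S ∖ X) ∖ (X ∖ S). Then x ∈ S and x ∉ X, from which x ∈ (X ∪ S) ∩ (S ∖ X).

(⊇) Let x ∈ (X ∪ S) ∩ (S ∖ X). Then x ∈ S and x ∉ X, from which x ∈ (S ∖ X) ∖ (X ∖ S).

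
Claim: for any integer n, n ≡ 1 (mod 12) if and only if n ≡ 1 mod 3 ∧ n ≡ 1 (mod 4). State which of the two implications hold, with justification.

Both directions hold; the statement is true.

(⇒) Suppose n ≡ 1 (mod 12); write n = 12j + 1. Since 3 ∣ 12, reducing mod 3 gives n ≡ 1 (mod 3); since 4 ∣ 12, reducing mod 4 gives n ≡ 1 (mod 4).

(⇐) Conversely, if n ≡ 1 (mod 3) and n ≡ 1 (mod 4), then by the Chinese remainder theorem n ≡ 1 (mod 12). This is exactly n ≡ 1 (mod 12).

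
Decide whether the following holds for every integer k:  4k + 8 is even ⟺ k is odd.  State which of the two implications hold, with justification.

(⟹) This fails: take k = 2. Then 4k + 8 = 16, which is even, yet k = 2 is even, not odd.

(⟸) Suppose k is odd. Since 4 is even, 4k is even for every k, so 4k + 8 has the same parity as 8, which is even. Hence 4k + 8 is even.

Not equivalent: only (⇐) holds.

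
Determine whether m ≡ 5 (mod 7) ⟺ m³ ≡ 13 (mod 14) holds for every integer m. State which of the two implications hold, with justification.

Neither direction holds.

(⟹) This fails: take m = 12. Then 12 ≡ 5 (mod 7), but 12³ = 1728 ≡ 6 (mod 14), not 13.

(⟸) This fails: take m = 3. Then 3³ = 27 ≡ 13 (mod 14), yet 3 ≡ 3 (mod 7), not 5.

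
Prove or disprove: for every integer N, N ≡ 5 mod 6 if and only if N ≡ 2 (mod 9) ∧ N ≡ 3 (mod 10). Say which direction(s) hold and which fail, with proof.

The forward direction fails; the converse holds.

(⟹) This fails: N = 65 gives 65 ≡ 5 (mod 6) but 65 ≡ 5 (mod 10), so the conjunction on the right does not hold.

(⟸) Conversely, if N ≡ 2 (mod 9) and N ≡ 3 (mod 10), then by the Chinese remainder theorem N ≡ 83 (mod 90). Since 83 ≡ 5 (mod 6) and 6 ∣ 90, we get N ≡ 5 (mod 6).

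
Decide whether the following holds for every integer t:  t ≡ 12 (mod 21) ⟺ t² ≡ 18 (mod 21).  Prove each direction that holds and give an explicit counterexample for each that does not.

Only the forward implication holds.

(←) This fails: take t = 9. Then 9² = 81 ≡ 18 (mod 21), yet 9 ≡ 9 (mod 21), not 12.

(→) Suppose t ≡ 12 (mod 21). Write t = 21j + 12. Then (21j + 12)² = 441j² + 504j + 144 = 21(21j² + 24j + 6) + 18, so t² ≡ 18 (mod 21).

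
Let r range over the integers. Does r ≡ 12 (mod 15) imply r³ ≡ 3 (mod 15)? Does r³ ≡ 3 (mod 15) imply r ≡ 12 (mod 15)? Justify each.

Both directions hold.

[⇒] Suppose r ≡ 12 (mod 15). Write r = 15j + 12. Then (15j + 12)³ = 3375j³ + 8100j² + 6480j + 1728 = 15(225j³ + 540j² + 432j + 115) + 3, so r³ ≡ 3 (mod 15).

[⇐] Conversely, suppose r³ ≡ 3 (mod 15). The only residue r in {0, …, 14} with r³ ≡ 3 (mod 15) is r = 12, so r ≡ 12 (mod 15).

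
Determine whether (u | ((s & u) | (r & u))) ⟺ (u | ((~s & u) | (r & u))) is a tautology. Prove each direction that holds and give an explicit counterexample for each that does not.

Both implications hold.

(→) Assume the antecedent. If r is true, the antecedent forces (r = T, s = F, u = T) or (r = T, s = T, u = T), and u | ((~s & u) | (r & u)) holds there. If r is false, the antecedent forces (r = F, s = F, u = T) or (r = F, s = T, u = T), and u | ((~s & u) | (r & u)) holds there. Either way u | ((~s & u) | (r & u)) holds.

(←) Assume the antecedent. If r is true, the antecedent forces (r = T, s = F, u = T) or (r = T, s = T, u = T), and u | ((s & u) | (r & u)) holds there. If r is false, the antecedent forces (r = F, s = F, u = T) or (r = F, s = T, u = T), and u | ((s & u) | (r & u)) holds there. Either way u | ((s & u) | (r & u)) holds.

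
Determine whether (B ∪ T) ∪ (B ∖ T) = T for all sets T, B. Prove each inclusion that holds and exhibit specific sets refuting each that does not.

(⊆) This inclusion fails. Take T = ∅, B = {1}; then 1 ∈ (B ∪ T) ∪ (B ∖ T) but 1 ∉ T.

(⊇) Let x ∈ T. Then either x ∈ T and x ∉ B; or x ∈ T ∩ B. In each case x ∈ (B ∪ T) ∪ (B ∖ T), so T ⊆ (B ∪ T) ∪ (B ∖ T).

The sets are not equal: only the reverse inclusion holds.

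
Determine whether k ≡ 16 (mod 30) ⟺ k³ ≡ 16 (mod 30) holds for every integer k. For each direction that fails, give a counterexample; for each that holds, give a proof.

Both directions hold; the statement is true.

(⟹) Suppose k ≡ 16 (mod 30). Write k = 30j + 16. Then (30j + 16)³ = 27000j³ + 43200j² + 23040j + 4096 = 30(900j³ + 1440j² + 768j + 136) + 16, so k³ ≡ 16 (mod 30).

(⟸) Conversely, suppose k³ ≡ 16 (mod 30). The only residue r in {0, …, 29} with r³ ≡ 16 (mod 30) is r = 16, so k ≡ 16 (mod 30).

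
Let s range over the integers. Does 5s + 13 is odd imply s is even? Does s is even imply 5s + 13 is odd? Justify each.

(→) Suppose 5s + 13 is odd. Since 5 is odd, 5s and s have the same parity, so 5s + 13 ≡ s + 13 (mod 2). As 13 is odd, 5s + 13 is odd exactly when s is even. Thus s is even.

(←) Conversely, suppose s is even; write s = 2j. Then 5s + 13 = 5·(2j) + 13 = 2·5j + 13, which is odd.

Both directions hold.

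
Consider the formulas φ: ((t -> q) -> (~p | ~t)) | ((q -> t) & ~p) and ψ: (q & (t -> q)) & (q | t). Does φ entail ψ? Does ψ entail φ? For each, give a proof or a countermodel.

(⟹) This fails. Under t = F, q = F, p = F, the left side is true but the right side is false.

(⟸) This fails. Under t = T, q = T, p = T, the left side is false but the right side is true.

Neither implication holds.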